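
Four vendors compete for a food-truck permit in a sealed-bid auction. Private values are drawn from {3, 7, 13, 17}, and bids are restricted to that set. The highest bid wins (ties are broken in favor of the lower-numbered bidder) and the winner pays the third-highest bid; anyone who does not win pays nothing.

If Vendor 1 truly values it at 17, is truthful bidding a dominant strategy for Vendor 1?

Yes

Check each profile of the others' bids and compare truth against every alternative bid.
Others bid (3, 3, 17): truth gives 14, best alternative gives 0.
Others bid (3, 17, 3): truth gives 14, best alternative gives 0.
Others bid (17, 3, 3): truth gives 14, best alternative gives 0.
Others bid (3, 7, 17): truth gives 10, best alternative gives 0.
Others bid (3, 17, 7): truth gives 10, best alternative gives 0.
Others bid (7, 3, 17): truth gives 10, best alternative gives 0.
(Remaining 58 profiles checked similarly; truth is weakly best in each.)
In every case the truthful bid is at least as good as any alternative, so it is a dominant strategy.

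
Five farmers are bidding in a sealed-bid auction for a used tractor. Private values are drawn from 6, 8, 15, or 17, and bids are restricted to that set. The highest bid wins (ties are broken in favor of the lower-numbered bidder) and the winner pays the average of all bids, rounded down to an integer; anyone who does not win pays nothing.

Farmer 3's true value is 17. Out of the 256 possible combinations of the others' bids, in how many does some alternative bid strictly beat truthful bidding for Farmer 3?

15

Others bid (6, 6, 6, 6): truth gives 9; bid 8 gives 11 > 9. Violating.
Others bid (6, 6, 6, 8): truth gives 9; bid 8 gives 11 > 9. Violating.
Others bid (6, 6, 6, 15): truth gives 7; bid 15 gives 8 > 7. Violating.
Others bid (6, 6, 8, 6): truth gives 9; bid 8 gives 11 > 9. Violating.
Others bid (6, 6, 6, 17): truth gives 7; no alternative beats it.
Others bid (6, 6, 8, 15): truth gives 7; no alternative beats it.
(Checking all 256 profiles: 15 have a profitable deviation, 241 do not.)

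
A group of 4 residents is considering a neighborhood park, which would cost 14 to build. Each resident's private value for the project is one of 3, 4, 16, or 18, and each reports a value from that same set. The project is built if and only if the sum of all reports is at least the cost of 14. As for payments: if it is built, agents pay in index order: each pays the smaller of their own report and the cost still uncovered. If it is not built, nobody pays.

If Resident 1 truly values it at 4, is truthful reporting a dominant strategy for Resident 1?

No

Consider the case where Resident 2 reports 3, Resident 3 reports 3 and Resident 4 reports 16.
Truthful report 4: project built, pays 4, utility 4 - 4 = 0.
Report 3 instead: project built, pays 3, utility 4 - 3 = 1.
Since 1 > 0, reporting 3 is strictly better here, so truthful reporting is not dominant.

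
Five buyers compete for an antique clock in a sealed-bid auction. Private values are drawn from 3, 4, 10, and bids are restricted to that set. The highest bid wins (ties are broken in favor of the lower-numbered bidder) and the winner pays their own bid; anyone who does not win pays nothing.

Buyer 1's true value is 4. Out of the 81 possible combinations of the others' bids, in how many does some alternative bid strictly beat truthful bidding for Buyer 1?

1

Others bid (3, 3, 3, 3): truth gives 0; bid 3 gives 1 > 0. Violating.
Others bid (3, 3, 3, 4): truth gives 0; no alternative beats it.
Others bid (3, 3, 3, 10): truth gives 0; no alternative beats it.
(Checking all 81 profiles: 1 has a profitable deviation, 80 do not.)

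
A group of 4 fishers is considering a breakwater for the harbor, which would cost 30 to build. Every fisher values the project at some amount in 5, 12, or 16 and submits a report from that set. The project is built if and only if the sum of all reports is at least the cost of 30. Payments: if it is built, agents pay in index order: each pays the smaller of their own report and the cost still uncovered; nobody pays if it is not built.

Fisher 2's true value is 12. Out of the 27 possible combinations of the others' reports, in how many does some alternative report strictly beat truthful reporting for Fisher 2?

23

Others report (5, 5, 16): truth gives 0; report 5 gives 7 > 0. Violating.
Others report (5, 12, 12): truth gives 0; report 5 gives 7 > 0. Violating.
Others report (5, 12, 16): truth gives 0; report 5 gives 7 > 0. Violating.
Others report (5, 16, 5): truth gives 0; report 5 gives 7 > 0. Violating.
Others report (5, 5, 5): truth gives 0; no alternative beats it.
Others report (5, 5, 12): truth gives 0; no alternative beats it.
(Checking all 27 profiles: 23 have a profitable deviation, 4 do not.)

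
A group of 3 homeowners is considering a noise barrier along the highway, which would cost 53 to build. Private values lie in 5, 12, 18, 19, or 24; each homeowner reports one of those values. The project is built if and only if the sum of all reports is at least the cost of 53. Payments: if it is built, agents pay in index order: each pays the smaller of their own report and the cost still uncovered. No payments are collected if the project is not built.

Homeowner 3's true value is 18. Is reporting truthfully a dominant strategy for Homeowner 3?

Check each profile of the others' reports and compare truth against every alternative report.
Others report (24, 24): truth gives 13, best alternative gives 13.
Others report (19, 24): truth gives 8, best alternative gives 8.
Others report (24, 19): truth gives 8, best alternative gives 8.
Others report (18, 24): truth gives 7, best alternative gives 7.
Others report (24, 18): truth gives 7, best alternative gives 7.
Others report (19, 19): truth gives 3, best alternative gives 3.
(Remaining 19 profiles checked similarly; truth is weakly best in each.)
In every case the truthful report is at least as good as any alternative, so it is a dominant strategy.

Yes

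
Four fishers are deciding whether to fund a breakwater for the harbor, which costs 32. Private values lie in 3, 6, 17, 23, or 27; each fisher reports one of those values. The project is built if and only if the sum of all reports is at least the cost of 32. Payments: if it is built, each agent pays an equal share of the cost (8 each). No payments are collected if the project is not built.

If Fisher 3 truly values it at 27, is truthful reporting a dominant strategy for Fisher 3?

Check each profile of the others' reports and compare truth against every alternative report.
Others report (3, 3, 3): truth gives 19, best alternative gives 19.
Others report (3, 3, 6): truth gives 19, best alternative gives 19.
Others report (3, 3, 17): truth gives 19, best alternative gives 19.
Others report (3, 3, 23): truth gives 19, best alternative gives 19.
Others report (3, 3, 27): truth gives 19, best alternative gives 19.
Others report (3, 6, 3): truth gives 19, best alternative gives 19.
(Remaining 119 profiles checked similarly; truth is weakly best in each.)
In every case the truthful report is at least as good as any alternative, so it is a dominant strategy.

Yes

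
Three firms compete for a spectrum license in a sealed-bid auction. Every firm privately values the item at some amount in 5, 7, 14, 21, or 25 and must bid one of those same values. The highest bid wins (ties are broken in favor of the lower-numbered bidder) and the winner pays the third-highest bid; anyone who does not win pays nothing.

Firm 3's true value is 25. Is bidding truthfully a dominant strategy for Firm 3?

Check each profile of the others' bids and compare truth against every alternative bid.
Others bid (5, 21): truth gives 20, best alternative gives 0.
Others bid (21, 5): truth gives 20, best alternative gives 0.
Others bid (7, 21): truth gives 18, best alternative gives 0.
Others bid (21, 7): truth gives 18, best alternative gives 0.
Others bid (14, 21): truth gives 11, best alternative gives 0.
Others bid (21, 14): truth gives 11, best alternative gives 0.
(Remaining 19 profiles checked similarly; truth is weakly best in each.)
In every case the truthful bid is at least as good as any alternative, so it is a dominant strategy.

Yes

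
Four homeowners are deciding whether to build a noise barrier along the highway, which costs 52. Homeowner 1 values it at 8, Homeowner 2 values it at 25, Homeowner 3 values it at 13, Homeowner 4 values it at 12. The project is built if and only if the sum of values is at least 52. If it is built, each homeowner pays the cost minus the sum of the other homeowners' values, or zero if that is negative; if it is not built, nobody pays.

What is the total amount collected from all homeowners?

34

Total value 58 ≥ cost 52, so it is built.
Homeowner 1: others sum to 50; max(0, 52 - 50) = 2.
Homeowner 2: others sum to 33; max(0, 52 - 33) = 19.
Homeowner 3: others sum to 45; max(0, 52 - 45) = 7.
Homeowner 4: others sum to 46; max(0, 52 - 46) = 6.
Total collected = 2 + 19 + 7 + 6 = 34.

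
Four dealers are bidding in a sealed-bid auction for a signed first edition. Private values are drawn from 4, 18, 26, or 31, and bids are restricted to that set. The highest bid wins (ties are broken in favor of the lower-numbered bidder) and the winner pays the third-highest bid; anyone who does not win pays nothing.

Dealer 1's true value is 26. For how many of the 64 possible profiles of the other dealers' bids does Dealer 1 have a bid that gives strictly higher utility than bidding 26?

12

Others bid (4, 4, 31): truth gives 0; bid 31 gives 22 > 0. Violating.
Others bid (4, 18, 31): truth gives 0; bid 31 gives 8 > 0. Violating.
Others bid (4, 31, 4): truth gives 0; bid 31 gives 22 > 0. Violating.
Others bid (4, 31, 18): truth gives 0; bid 31 gives 8 > 0. Violating.
Others bid (4, 4, 4): truth gives 22; no alternative beats it.
Others bid (4, 4, 18): truth gives 22; no alternative beats it.
(Checking all 64 profiles: 12 have a profitable deviation, 52 do not.)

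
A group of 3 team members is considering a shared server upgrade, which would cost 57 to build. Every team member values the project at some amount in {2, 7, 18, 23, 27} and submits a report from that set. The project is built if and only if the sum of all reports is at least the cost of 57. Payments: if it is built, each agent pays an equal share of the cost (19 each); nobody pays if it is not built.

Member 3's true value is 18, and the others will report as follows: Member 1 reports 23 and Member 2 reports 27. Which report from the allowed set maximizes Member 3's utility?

Report 2: project not built, utility 0.
Report 7: project built, pays 19, utility 18 - 19 = -1.
Report 18: project built, pays 19, utility 18 - 19 = -1.
Report 23: project built, pays 19, utility 18 - 19 = -1.
Report 27: project built, pays 19, utility 18 - 19 = -1.
The best choice is 2 with utility 0.

2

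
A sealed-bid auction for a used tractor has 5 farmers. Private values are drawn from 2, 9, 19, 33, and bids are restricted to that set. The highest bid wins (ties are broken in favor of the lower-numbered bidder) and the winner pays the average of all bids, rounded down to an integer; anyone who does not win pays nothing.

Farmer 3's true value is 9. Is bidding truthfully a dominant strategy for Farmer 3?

No

Consider the case where Farmer 1 bids 2, Farmer 2 bids 2, Farmer 4 bids 2 and Farmer 5 bids 19.
Truthful bid 9: loses, pays 0, utility 0.
Bid 19 instead: wins, pays 8, utility 9 - 8 = 1.
Since 1 > 0, bidding 19 is strictly better here, so truthful bidding is not dominant.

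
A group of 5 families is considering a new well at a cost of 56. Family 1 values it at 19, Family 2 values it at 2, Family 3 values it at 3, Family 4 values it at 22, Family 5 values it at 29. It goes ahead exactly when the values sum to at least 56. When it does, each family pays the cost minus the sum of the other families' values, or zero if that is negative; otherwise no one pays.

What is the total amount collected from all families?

Total value 75 ≥ cost 56, so it is built.
Family 1: others sum to 56; max(0, 56 - 56) = 0.
Family 2: others sum to 73; max(0, 56 - 73) = 0.
Family 3: others sum to 72; max(0, 56 - 72) = 0.
Family 4: others sum to 53; max(0, 56 - 53) = 3.
Family 5: others sum to 46; max(0, 56 - 46) = 10.
Total collected = 0 + 0 + 0 + 3 + 10 = 13.

13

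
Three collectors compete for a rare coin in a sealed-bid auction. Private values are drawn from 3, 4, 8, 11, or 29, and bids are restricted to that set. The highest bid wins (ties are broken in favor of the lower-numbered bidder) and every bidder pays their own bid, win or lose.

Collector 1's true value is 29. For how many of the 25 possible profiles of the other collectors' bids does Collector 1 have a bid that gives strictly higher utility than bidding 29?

16

Others bid (3, 3): truth gives 0; bid 3 gives 26 > 0. Violating.
Others bid (3, 4): truth gives 0; bid 4 gives 25 > 0. Violating.
Others bid (3, 8): truth gives 0; bid 8 gives 21 > 0. Violating.
Others bid (3, 11): truth gives 0; bid 11 gives 18 > 0. Violating.
Others bid (3, 29): truth gives 0; no alternative beats it.
Others bid (4, 29): truth gives 0; no alternative beats it.
(Checking all 25 profiles: 16 have a profitable deviation, 9 do not.)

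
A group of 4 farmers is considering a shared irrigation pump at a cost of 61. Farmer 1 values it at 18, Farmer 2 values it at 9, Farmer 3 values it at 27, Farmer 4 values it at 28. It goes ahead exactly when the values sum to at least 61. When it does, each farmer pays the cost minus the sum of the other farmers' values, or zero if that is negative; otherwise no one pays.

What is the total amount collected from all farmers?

13

Total value 82 ≥ cost 61, so it is built.
Farmer 1: others sum to 64; max(0, 61 - 64) = 0.
Farmer 2: others sum to 73; max(0, 61 - 73) = 0.
Farmer 3: others sum to 55; max(0, 61 - 55) = 6.
Farmer 4: others sum to 54; max(0, 61 - 54) = 7.
Total collected = 0 + 0 + 6 + 7 = 13.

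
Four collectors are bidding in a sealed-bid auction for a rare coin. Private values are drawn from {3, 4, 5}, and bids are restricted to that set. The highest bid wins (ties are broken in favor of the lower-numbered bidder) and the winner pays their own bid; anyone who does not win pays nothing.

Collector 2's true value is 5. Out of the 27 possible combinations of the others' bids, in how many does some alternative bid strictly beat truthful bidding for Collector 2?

Others bid (3, 3, 3): truth gives 0; bid 4 gives 1 > 0. Violating.
Others bid (3, 3, 4): truth gives 0; bid 4 gives 1 > 0. Violating.
Others bid (3, 4, 3): truth gives 0; bid 4 gives 1 > 0. Violating.
Others bid (3, 4, 4): truth gives 0; bid 4 gives 1 > 0. Violating.
Others bid (3, 3, 5): truth gives 0; no alternative beats it.
Others bid (3, 4, 5): truth gives 0; no alternative beats it.
(Checking all 27 profiles: 4 have a profitable deviation, 23 do not.)

4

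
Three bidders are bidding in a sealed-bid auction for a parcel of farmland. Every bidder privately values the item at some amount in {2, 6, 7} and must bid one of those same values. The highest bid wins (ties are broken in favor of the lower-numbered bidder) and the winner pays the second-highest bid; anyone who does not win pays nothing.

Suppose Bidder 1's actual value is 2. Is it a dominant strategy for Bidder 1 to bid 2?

Check each profile of the others' bids and compare truth against every alternative bid.
Others bid (2, 6): truth gives 0, best alternative gives -4.
Others bid (6, 2): truth gives 0, best alternative gives -4.
Others bid (6, 6): truth gives 0, best alternative gives -4.
Others bid (2, 2): truth gives 0, best alternative gives 0.
Others bid (2, 7): truth gives 0, best alternative gives 0.
Others bid (6, 7): truth gives 0, best alternative gives 0.
(Remaining 3 profiles checked similarly; truth is weakly best in each.)
In every case the truthful bid is at least as good as any alternative, so it is a dominant strategy.

Yes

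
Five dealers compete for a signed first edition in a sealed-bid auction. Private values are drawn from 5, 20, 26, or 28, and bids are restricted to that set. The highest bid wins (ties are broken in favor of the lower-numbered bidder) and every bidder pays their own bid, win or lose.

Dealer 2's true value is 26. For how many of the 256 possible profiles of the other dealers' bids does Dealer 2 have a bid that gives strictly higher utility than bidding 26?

210

Others bid (5, 5, 5, 5): truth gives 0; bid 20 gives 6 > 0. Violating.
Others bid (5, 5, 5, 20): truth gives 0; bid 20 gives 6 > 0. Violating.
Others bid (5, 5, 5, 28): truth gives -26; bid 28 gives -2 > -26. Violating.
Others bid (5, 5, 20, 5): truth gives 0; bid 20 gives 6 > 0. Violating.
Others bid (5, 5, 5, 26): truth gives 0; no alternative beats it.
Others bid (5, 5, 20, 26): truth gives 0; no alternative beats it.
(Checking all 256 profiles: 210 have a profitable deviation, 46 do not.)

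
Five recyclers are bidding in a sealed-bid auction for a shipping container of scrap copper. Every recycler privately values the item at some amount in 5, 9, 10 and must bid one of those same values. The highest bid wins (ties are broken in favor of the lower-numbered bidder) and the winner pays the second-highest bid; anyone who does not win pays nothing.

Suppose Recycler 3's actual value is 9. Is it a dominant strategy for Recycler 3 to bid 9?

Yes

Check each profile of the others' bids and compare truth against every alternative bid.
Others bid (5, 5, 5, 5): truth gives 4, best alternative gives 4.
Others bid (5, 5, 5, 9): truth gives 0, best alternative gives 0.
Others bid (5, 5, 5, 10): truth gives 0, best alternative gives 0.
Others bid (5, 5, 9, 5): truth gives 0, best alternative gives 0.
Others bid (5, 5, 9, 9): truth gives 0, best alternative gives 0.
Others bid (5, 5, 9, 10): truth gives 0, best alternative gives 0.
(Remaining 75 profiles checked similarly; truth is weakly best in each.)
In every case the truthful bid is at least as good as any alternative, so it is a dominant strategy.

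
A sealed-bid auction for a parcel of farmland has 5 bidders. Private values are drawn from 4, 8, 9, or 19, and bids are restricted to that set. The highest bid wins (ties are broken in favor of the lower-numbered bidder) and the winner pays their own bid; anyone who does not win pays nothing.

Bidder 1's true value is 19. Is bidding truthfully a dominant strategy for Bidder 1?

No

Consider the case where Bidder 2 bids 4, Bidder 3 bids 4, Bidder 4 bids 4 and Bidder 5 bids 4.
Truthful bid 19: wins, pays 19, utility 19 - 19 = 0.
Bid 4 instead: wins, pays 4, utility 19 - 4 = 15.
Since 15 > 0, bidding 4 is strictly better here, so truthful bidding is not dominant.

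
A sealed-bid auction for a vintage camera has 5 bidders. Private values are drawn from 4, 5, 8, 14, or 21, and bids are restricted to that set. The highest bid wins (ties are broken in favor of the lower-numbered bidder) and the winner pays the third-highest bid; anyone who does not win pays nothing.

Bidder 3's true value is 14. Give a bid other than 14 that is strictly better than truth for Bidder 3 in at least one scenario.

Suppose Bidder 1 bids 4, Bidder 2 bids 4, Bidder 4 bids 4 and Bidder 5 bids 21.
Bid 14: loses, pays 0, utility 0.
Bid 21: wins, pays 4, utility 14 - 4 = 10.
So bidding 21 beats truth here (10 > 0).

21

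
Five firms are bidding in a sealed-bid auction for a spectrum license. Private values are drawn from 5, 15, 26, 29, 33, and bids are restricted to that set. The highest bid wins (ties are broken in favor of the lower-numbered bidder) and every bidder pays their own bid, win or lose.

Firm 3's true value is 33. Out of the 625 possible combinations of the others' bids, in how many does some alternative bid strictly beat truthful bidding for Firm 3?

369

Others bid (5, 5, 5, 5): truth gives 0; bid 15 gives 18 > 0. Violating.
Others bid (5, 5, 5, 15): truth gives 0; bid 15 gives 18 > 0. Violating.
Others bid (5, 5, 5, 26): truth gives 0; bid 26 gives 7 > 0. Violating.
Others bid (5, 5, 5, 29): truth gives 0; bid 29 gives 4 > 0. Violating.
Others bid (5, 5, 5, 33): truth gives 0; no alternative beats it.
Others bid (5, 5, 15, 33): truth gives 0; no alternative beats it.
(Checking all 625 profiles: 369 have a profitable deviation, 256 do not.)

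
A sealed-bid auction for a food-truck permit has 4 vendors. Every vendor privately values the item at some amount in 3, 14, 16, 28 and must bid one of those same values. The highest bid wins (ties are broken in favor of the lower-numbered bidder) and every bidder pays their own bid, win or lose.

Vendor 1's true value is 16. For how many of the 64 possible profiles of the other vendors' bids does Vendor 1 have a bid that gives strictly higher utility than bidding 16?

Others bid (3, 3, 3): truth gives 0; bid 3 gives 13 > 0. Violating.
Others bid (3, 3, 14): truth gives 0; bid 14 gives 2 > 0. Violating.
Others bid (3, 3, 28): truth gives -16; bid 3 gives -3 > -16. Violating.
Others bid (3, 14, 3): truth gives 0; bid 14 gives 2 > 0. Violating.
Others bid (3, 3, 16): truth gives 0; no alternative beats it.
Others bid (3, 14, 16): truth gives 0; no alternative beats it.
(Checking all 64 profiles: 45 have a profitable deviation, 19 do not.)

45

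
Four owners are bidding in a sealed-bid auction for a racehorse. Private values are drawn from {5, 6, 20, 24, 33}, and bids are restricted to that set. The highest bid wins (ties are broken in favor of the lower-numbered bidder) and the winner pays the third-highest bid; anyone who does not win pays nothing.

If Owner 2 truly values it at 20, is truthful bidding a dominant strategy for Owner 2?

Consider the case where Owner 1 bids 5, Owner 3 bids 5 and Owner 4 bids 24.
Truthful bid 20: loses, pays 0, utility 0.
Bid 24 instead: wins, pays 5, utility 20 - 5 = 15.
Since 15 > 0, bidding 24 is strictly better here, so truthful bidding is not dominant.

No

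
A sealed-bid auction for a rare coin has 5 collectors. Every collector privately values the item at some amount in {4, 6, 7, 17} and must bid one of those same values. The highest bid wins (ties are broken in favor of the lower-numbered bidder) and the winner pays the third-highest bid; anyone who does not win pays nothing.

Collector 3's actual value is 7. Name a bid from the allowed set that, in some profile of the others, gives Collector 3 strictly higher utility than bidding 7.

17

Suppose Collector 1 bids 4, Collector 2 bids 4, Collector 4 bids 4 and Collector 5 bids 17.
Bid 7: loses, pays 0, utility 0.
Bid 17: wins, pays 4, utility 7 - 4 = 3.
So bidding 17 beats truth here (3 > 0).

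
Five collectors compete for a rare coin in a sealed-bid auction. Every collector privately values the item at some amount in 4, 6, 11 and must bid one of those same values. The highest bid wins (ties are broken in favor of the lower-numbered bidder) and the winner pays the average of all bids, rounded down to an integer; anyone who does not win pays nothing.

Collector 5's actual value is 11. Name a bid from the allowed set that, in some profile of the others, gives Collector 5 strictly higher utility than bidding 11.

Suppose Collector 1 bids 4, Collector 2 bids 4, Collector 3 bids 4 and Collector 4 bids 4.
Bid 11: wins, pays 5, utility 11 - 5 = 6.
Bid 6: wins, pays 4, utility 11 - 4 = 7.
So bidding 6 beats truth here (7 > 6).

6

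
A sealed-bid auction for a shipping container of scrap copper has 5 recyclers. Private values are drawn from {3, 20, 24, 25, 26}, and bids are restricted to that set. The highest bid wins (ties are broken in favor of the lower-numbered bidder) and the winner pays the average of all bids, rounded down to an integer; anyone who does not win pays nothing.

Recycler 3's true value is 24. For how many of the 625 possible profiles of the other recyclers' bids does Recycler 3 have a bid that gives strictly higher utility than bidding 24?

290

Others bid (3, 3, 3, 3): truth gives 17; bid 20 gives 18 > 17. Violating.
Others bid (3, 3, 3, 20): truth gives 14; bid 20 gives 15 > 14. Violating.
Others bid (3, 3, 3, 25): truth gives 0; bid 25 gives 13 > 0. Violating.
Others bid (3, 3, 3, 26): truth gives 0; bid 26 gives 12 > 0. Violating.
Others bid (3, 3, 3, 24): truth gives 13; no alternative beats it.
Others bid (3, 3, 20, 24): truth gives 10; no alternative beats it.
(Checking all 625 profiles: 290 have a profitable deviation, 335 do not.)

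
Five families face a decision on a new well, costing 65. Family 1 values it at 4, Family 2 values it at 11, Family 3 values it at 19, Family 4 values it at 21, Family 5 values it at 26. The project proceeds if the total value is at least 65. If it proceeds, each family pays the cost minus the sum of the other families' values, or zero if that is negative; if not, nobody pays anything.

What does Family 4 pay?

Total value 81 ≥ cost 65, so the project is built.
The other families' values sum to 60.
Cost minus that sum is 65 - 60 = 5.

5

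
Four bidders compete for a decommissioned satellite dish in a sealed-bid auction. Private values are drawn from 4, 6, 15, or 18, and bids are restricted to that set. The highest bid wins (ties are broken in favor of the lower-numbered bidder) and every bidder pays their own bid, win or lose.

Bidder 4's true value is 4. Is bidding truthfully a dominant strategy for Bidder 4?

No

Consider the case where Bidder 1 bids 4, Bidder 2 bids 4 and Bidder 3 bids 4.
Truthful bid 4: loses but pays 4, utility -4.
Bid 6 instead: wins, pays 6, utility 4 - 6 = -2.
Since -2 > -4, bidding 6 is strictly better here, so truthful bidding is not dominant.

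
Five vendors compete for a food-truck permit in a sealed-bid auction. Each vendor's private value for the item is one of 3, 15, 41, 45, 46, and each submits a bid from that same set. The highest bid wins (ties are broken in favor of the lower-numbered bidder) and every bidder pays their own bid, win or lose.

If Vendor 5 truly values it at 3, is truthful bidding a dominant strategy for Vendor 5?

Check each profile of the others' bids and compare truth against every alternative bid.
Others bid (3, 3, 3, 15): truth gives -3, best alternative gives -15.
Others bid (3, 3, 3, 41): truth gives -3, best alternative gives -15.
Others bid (3, 3, 3, 45): truth gives -3, best alternative gives -15.
Others bid (3, 3, 3, 46): truth gives -3, best alternative gives -15.
Others bid (3, 3, 15, 3): truth gives -3, best alternative gives -15.
Others bid (3, 3, 15, 15): truth gives -3, best alternative gives -15.
(Remaining 619 profiles checked similarly; truth is weakly best in each.)
In every case the truthful bid is at least as good as any alternative, so it is a dominant strategy.

Yes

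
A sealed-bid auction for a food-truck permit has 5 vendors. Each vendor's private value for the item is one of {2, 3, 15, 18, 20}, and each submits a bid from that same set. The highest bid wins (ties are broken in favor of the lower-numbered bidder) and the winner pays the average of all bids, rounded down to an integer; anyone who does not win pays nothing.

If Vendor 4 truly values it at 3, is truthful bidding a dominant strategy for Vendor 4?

Yes

Check each profile of the others' bids and compare truth against every alternative bid.
Others bid (2, 2, 2, 2): truth gives 1, best alternative gives 0.
Others bid (2, 2, 2, 3): truth gives 1, best alternative gives 0.
Others bid (2, 2, 2, 15): truth gives 0, best alternative gives 0.
Others bid (2, 2, 2, 18): truth gives 0, best alternative gives 0.
Others bid (2, 2, 2, 20): truth gives 0, best alternative gives 0.
Others bid (2, 2, 3, 2): truth gives 0, best alternative gives 0.
(Remaining 619 profiles checked similarly; truth is weakly best in each.)
In every case the truthful bid is at least as good as any alternative, so it is a dominant strategy.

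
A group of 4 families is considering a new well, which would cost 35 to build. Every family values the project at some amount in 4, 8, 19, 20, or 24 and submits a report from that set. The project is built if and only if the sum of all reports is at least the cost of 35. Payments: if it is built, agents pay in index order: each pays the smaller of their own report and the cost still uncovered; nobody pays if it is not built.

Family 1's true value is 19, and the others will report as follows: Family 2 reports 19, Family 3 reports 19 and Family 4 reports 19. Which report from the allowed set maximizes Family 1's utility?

Report 4: project built, pays 4, utility 19 - 4 = 15.
Report 8: project built, pays 8, utility 19 - 8 = 11.
Report 19: project built, pays 19, utility 19 - 19 = 0.
Report 20: project built, pays 20, utility 19 - 20 = -1.
Report 24: project built, pays 24, utility 19 - 24 = -5.
The best choice is 4 with utility 15.

4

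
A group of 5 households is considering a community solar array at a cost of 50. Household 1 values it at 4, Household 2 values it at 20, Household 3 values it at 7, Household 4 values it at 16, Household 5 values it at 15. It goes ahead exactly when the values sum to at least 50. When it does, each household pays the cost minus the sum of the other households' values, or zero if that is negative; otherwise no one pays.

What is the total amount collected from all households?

Total value 62 ≥ cost 50, so it is built.
Household 1: others sum to 58; max(0, 50 - 58) = 0.
Household 2: others sum to 42; max(0, 50 - 42) = 8.
Household 3: others sum to 55; max(0, 50 - 55) = 0.
Household 4: others sum to 46; max(0, 50 - 46) = 4.
Household 5: others sum to 47; max(0, 50 - 47) = 3.
Total collected = 0 + 8 + 0 + 4 + 3 = 15.

15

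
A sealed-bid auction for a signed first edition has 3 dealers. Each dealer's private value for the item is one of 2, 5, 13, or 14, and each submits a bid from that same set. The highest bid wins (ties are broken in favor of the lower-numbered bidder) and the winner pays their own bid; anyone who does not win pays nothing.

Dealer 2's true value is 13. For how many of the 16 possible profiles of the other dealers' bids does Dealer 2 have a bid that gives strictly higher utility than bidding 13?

2

Others bid (2, 2): truth gives 0; bid 5 gives 8 > 0. Violating.
Others bid (2, 5): truth gives 0; bid 5 gives 8 > 0. Violating.
Others bid (2, 13): truth gives 0; no alternative beats it.
Others bid (2, 14): truth gives 0; no alternative beats it.
(Checking all 16 profiles: 2 have a profitable deviation, 14 do not.)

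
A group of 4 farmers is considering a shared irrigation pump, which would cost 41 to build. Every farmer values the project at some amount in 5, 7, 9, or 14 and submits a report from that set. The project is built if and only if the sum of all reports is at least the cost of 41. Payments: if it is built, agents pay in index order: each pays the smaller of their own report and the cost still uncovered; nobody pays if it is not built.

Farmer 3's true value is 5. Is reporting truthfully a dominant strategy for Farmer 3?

Yes

Check each profile of the others' reports and compare truth against every alternative report.
Others report (7, 14, 14): truth gives 0, best alternative gives -2.
Others report (9, 14, 14): truth gives 0, best alternative gives -2.
Others report (14, 7, 14): truth gives 0, best alternative gives -2.
Others report (14, 9, 14): truth gives 0, best alternative gives -2.
Others report (14, 14, 7): truth gives 0, best alternative gives -2.
Others report (14, 14, 9): truth gives 0, best alternative gives -2.
(Remaining 58 profiles checked similarly; truth is weakly best in each.)
In every case the truthful report is at least as good as any alternative, so it is a dominant strategy.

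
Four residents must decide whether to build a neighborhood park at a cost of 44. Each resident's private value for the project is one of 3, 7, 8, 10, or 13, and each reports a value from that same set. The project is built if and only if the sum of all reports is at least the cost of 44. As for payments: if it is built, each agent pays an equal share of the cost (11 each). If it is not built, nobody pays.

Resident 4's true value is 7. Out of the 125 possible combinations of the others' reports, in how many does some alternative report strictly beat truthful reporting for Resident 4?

1

Others report (13, 13, 13): truth gives -4; report 3 gives 0 > -4. Violating.
Others report (3, 3, 3): truth gives 0; no alternative beats it.
Others report (3, 3, 7): truth gives 0; no alternative beats it.
(Checking all 125 profiles: 1 has a profitable deviation, 124 do not.)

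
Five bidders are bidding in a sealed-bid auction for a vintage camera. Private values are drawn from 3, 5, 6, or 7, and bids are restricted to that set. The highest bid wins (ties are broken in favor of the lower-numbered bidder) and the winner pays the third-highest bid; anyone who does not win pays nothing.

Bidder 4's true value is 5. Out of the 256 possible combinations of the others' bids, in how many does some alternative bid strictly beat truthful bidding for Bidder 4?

8

Others bid (3, 3, 3, 6): truth gives 0; bid 6 gives 2 > 0. Violating.
Others bid (3, 3, 3, 7): truth gives 0; bid 7 gives 2 > 0. Violating.
Others bid (3, 3, 5, 3): truth gives 0; bid 6 gives 2 > 0. Violating.
Others bid (3, 3, 6, 3): truth gives 0; bid 7 gives 2 > 0. Violating.
Others bid (3, 3, 3, 3): truth gives 2; no alternative beats it.
Others bid (3, 3, 3, 5): truth gives 2; no alternative beats it.
(Checking all 256 profiles: 8 have a profitable deviation, 248 do not.)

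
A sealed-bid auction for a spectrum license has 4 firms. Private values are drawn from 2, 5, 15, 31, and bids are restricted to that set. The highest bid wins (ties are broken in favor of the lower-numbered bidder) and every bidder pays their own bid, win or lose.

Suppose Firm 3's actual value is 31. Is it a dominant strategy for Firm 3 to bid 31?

No

Consider the case where Firm 1 bids 2, Firm 2 bids 2 and Firm 4 bids 2.
Truthful bid 31: wins, pays 31, utility 31 - 31 = 0.
Bid 5 instead: wins, pays 5, utility 31 - 5 = 26.
Since 26 > 0, bidding 5 is strictly better here, so truthful bidding is not dominant.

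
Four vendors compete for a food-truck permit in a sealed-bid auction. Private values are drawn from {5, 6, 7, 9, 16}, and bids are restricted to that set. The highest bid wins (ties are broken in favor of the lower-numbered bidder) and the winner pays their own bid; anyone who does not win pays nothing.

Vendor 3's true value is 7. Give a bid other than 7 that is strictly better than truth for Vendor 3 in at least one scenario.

6

Suppose Vendor 1 bids 5, Vendor 2 bids 5 and Vendor 4 bids 5.
Bid 7: wins, pays 7, utility 7 - 7 = 0.
Bid 6: wins, pays 6, utility 7 - 6 = 1.
So bidding 6 beats truth here (1 > 0).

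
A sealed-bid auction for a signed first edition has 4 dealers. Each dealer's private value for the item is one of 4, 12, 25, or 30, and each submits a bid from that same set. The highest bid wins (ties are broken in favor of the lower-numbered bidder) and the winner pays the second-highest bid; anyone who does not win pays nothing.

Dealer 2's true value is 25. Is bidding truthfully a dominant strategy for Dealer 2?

Check each profile of the others' bids and compare truth against every alternative bid.
Others bid (4, 4, 4): truth gives 21, best alternative gives 21.
Others bid (4, 4, 12): truth gives 13, best alternative gives 13.
Others bid (4, 12, 4): truth gives 13, best alternative gives 13.
Others bid (4, 12, 12): truth gives 13, best alternative gives 13.
Others bid (12, 4, 4): truth gives 13, best alternative gives 13.
Others bid (12, 4, 12): truth gives 13, best alternative gives 13.
(Remaining 58 profiles checked similarly; truth is weakly best in each.)
In every case the truthful bid is at least as good as any alternative, so it is a dominant strategy.

Yes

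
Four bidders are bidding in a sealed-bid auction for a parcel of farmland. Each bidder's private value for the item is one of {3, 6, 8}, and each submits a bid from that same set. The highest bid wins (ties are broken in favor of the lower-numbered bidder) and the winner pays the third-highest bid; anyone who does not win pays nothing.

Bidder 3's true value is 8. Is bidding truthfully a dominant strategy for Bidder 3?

Yes

Check each profile of the others' bids and compare truth against every alternative bid.
Others bid (3, 3, 8): truth gives 5, best alternative gives 0.
Others bid (3, 6, 3): truth gives 5, best alternative gives 0.
Others bid (6, 3, 3): truth gives 5, best alternative gives 0.
Others bid (3, 6, 6): truth gives 2, best alternative gives 0.
Others bid (3, 6, 8): truth gives 2, best alternative gives 0.
Others bid (6, 3, 6): truth gives 2, best alternative gives 0.
(Remaining 21 profiles checked similarly; truth is weakly best in each.)
In every case the truthful bid is at least as good as any alternative, so it is a dominant strategy.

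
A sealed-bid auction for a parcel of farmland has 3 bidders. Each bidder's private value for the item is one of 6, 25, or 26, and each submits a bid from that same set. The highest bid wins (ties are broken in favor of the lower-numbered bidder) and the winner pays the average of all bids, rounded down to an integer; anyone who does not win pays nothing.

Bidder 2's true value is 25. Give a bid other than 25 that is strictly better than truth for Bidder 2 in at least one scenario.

26

Suppose Bidder 1 bids 6 and Bidder 3 bids 26.
Bid 25: loses, pays 0, utility 0.
Bid 26: wins, pays 19, utility 25 - 19 = 6.
So bidding 26 beats truth here (6 > 0).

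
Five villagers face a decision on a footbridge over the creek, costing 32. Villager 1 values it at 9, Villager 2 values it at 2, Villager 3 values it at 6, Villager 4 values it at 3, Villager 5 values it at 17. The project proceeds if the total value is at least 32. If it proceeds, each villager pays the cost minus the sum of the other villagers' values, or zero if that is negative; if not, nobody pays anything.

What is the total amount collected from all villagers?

Total value 37 ≥ cost 32, so it is built.
Villager 1: others sum to 28; max(0, 32 - 28) = 4.
Villager 2: others sum to 35; max(0, 32 - 35) = 0.
Villager 3: others sum to 31; max(0, 32 - 31) = 1.
Villager 4: others sum to 34; max(0, 32 - 34) = 0.
Villager 5: others sum to 20; max(0, 32 - 20) = 12.
Total collected = 4 + 0 + 1 + 0 + 12 = 17.

17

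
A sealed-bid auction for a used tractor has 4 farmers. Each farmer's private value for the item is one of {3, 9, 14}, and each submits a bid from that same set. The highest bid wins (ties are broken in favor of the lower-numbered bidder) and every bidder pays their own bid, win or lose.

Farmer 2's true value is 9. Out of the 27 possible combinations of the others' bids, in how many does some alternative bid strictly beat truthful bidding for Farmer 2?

23

Others bid (3, 3, 14): truth gives -9; bid 3 gives -3 > -9. Violating.
Others bid (3, 9, 14): truth gives -9; bid 3 gives -3 > -9. Violating.
Others bid (3, 14, 3): truth gives -9; bid 3 gives -3 > -9. Violating.
Others bid (3, 14, 9): truth gives -9; bid 3 gives -3 > -9. Violating.
Others bid (3, 3, 3): truth gives 0; no alternative beats it.
Others bid (3, 3, 9): truth gives 0; no alternative beats it.
(Checking all 27 profiles: 23 have a profitable deviation, 4 do not.)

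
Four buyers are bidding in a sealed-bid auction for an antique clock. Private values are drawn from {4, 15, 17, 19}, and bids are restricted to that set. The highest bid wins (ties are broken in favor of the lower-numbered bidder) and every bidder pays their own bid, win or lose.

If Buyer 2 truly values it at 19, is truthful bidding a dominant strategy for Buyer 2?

Consider the case where Buyer 1 bids 4, Buyer 3 bids 4 and Buyer 4 bids 4.
Truthful bid 19: wins, pays 19, utility 19 - 19 = 0.
Bid 15 instead: wins, pays 15, utility 19 - 15 = 4.
Since 4 > 0, bidding 15 is strictly better here, so truthful bidding is not dominant.

No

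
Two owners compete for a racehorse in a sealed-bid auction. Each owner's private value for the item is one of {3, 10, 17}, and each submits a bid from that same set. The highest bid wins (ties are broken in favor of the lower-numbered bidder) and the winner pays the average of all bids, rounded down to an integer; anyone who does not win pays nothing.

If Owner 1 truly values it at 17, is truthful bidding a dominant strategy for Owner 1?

No

Consider the case where Owner 2 bids 3.
Truthful bid 17: wins, pays 10, utility 17 - 10 = 7.
Bid 3 instead: wins, pays 3, utility 17 - 3 = 14.
Since 14 > 7, bidding 3 is strictly better here, so truthful bidding is not dominant.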